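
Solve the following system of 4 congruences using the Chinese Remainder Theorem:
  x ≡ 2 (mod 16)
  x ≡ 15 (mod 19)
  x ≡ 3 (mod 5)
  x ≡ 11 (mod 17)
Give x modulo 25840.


Product of moduli M = 16 · 19 · 5 · 17 = 25840.
Merge one congruence at a time:
  Start: x ≡ 2 (mod 16).
  Combine with x ≡ 15 (mod 19); new modulus lcm = 304.
    Write x = 2 + 16·t and substitute into x ≡ 15 (mod 19): 16·t ≡ 15 − 2 = 13 (mod 19).
    The inverse of 16 mod 19 is 6 (since 16·6 = 96 = 5·19 + 1), so t ≡ 6·13 = 78 ≡ 2 (mod 19).
    Then x = 2 + 16·2 = 34, valid modulo lcm(16, 19) = 304: x ≡ 34 (mod 304).
  Combine with x ≡ 3 (mod 5); new modulus lcm = 1520.
    Write x = 34 + 304·t and substitute into x ≡ 3 (mod 5): 304·t ≡ 3 − 34 = -31 (mod 5).
    Reduce coefficients mod 5: 4·t ≡ 4 (mod 5).
    The inverse of 4 mod 5 is 4 (since 4·4 = 16 = 3·5 + 1), so t ≡ 4·4 = 16 ≡ 1 (mod 5).
    Then x = 34 + 304·1 = 338, valid modulo lcm(304, 5) = 1520: x ≡ 338 (mod 1520).
  Combine with x ≡ 11 (mod 17); new modulus lcm = 25840.
    Write x = 338 + 1520·t and substitute into x ≡ 11 (mod 17): 1520·t ≡ 11 − 338 = -327 (mod 17).
    Reduce coefficients mod 17: 7·t ≡ 13 (mod 17).
    The inverse of 7 mod 17 is 5 (since 7·5 = 35 = 2·17 + 1), so t ≡ 5·13 = 65 ≡ 14 (mod 17).
    Then x = 338 + 1520·14 = 21618, valid modulo lcm(1520, 17) = 25840: x ≡ 21618 (mod 25840).
Verify against each original: 21618 mod 16 = 2, 21618 mod 19 = 15, 21618 mod 5 = 3, 21618 mod 17 = 11.

x ≡ 21618 (mod 25840).


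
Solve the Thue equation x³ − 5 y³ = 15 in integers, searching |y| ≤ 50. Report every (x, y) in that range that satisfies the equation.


The equation is x³ - 5y³ = 15. For fixed y, x³ = 5·y³ + 15, so a solution requires the RHS to be a perfect cube.
Strategy: iterate y from -50 to 50, compute RHS = 5·y³ + 15, and check whether it is a (positive or negative) perfect cube.
Check small values of y:
  y = 0: RHS = 15 is not a perfect cube.
  y = 1: RHS = 20 is not a perfect cube.
  y = -1: RHS = 10 is not a perfect cube.
  y = 2: RHS = 55 is not a perfect cube.
  y = -2: RHS = -25 is not a perfect cube.
  y = 3: RHS = 150 is not a perfect cube.
  y = -3: RHS = -120 is not a perfect cube.
Continuing the search up to |y| = 50 finds no solutions either.
No (x, y) in the scanned range satisfies the equation.

No integer solutions with |y| ≤ 50.


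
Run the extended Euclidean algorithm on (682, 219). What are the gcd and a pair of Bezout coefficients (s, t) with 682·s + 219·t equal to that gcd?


Euclidean algorithm on (682, 219) — divide until remainder is 0:
  682 = 3 · 219 + 25
  219 = 8 · 25 + 19
  25 = 1 · 19 + 6
  19 = 3 · 6 + 1
  6 = 6 · 1 + 0
gcd(682, 219) = 1.
Track Bezout coefficients alongside the remainders: start with r₀ = 682 = a·1 + b·0 (s = 1, t = 0) and r₁ = 219 = a·0 + b·1 (s = 0, t = 1); each new remainder r_{k+1} = r_{k-1} − q_k·r_k inherits s_{k+1} = s_{k-1} − q_k·s_k, t_{k+1} = t_{k-1} − q_k·t_k, so r_k = a·s_k + b·t_k at every step:
  q = 3: r = 25, s = 1 − 3·0 = 1, t = 0 − 3·1 = -3  (check: 682·1 + 219·(-3) = 25)
  q = 8: r = 19, s = 0 − 8·1 = -8, t = 1 − 8·(-3) = 25  (check: 682·(-8) + 219·25 = 19)
  q = 1: r = 6, s = 1 − 1·(-8) = 9, t = -3 − 1·25 = -28  (check: 682·9 + 219·(-28) = 6)
  q = 3: r = 1, s = -8 − 3·9 = -35, t = 25 − 3·(-28) = 109  (check: 682·(-35) + 219·109 = 1)
The row with r = 1 (the gcd) gives the Bezout coefficients s = -35, t = 109.
Result: 682 · (-35) + 219 · (109) = 1.

gcd(682, 219) = 1; s = -35, t = 109 (check: 682·(-35) + 219·109 = 1).


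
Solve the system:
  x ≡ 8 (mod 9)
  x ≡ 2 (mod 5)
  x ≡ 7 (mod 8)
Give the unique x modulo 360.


Moduli 9, 5, 8 are pairwise coprime; by CRT there is a unique solution modulo M = 9 · 5 · 8 = 360.
Solve pairwise, accumulating the modulus:
  Start with x ≡ 8 (mod 9).
  Combine with x ≡ 2 (mod 5): since gcd(9, 5) = 1, we get a unique residue mod 45.
    Write x = 8 + 9·t and substitute into x ≡ 2 (mod 5): 9·t ≡ 2 − 8 = -6 (mod 5).
    Reduce coefficients mod 5: 4·t ≡ 4 (mod 5).
    The inverse of 4 mod 5 is 4 (since 4·4 = 16 = 3·5 + 1), so t ≡ 4·4 = 16 ≡ 1 (mod 5).
    Then x = 8 + 9·1 = 17, valid modulo lcm(9, 5) = 45: x ≡ 17 (mod 45).
  Combine with x ≡ 7 (mod 8): since gcd(45, 8) = 1, we get a unique residue mod 360.
    Write x = 17 + 45·t and substitute into x ≡ 7 (mod 8): 45·t ≡ 7 − 17 = -10 (mod 8).
    Reduce coefficients mod 8: 5·t ≡ 6 (mod 8).
    The inverse of 5 mod 8 is 5 (since 5·5 = 25 = 3·8 + 1), so t ≡ 5·6 = 30 ≡ 6 (mod 8).
    Then x = 17 + 45·6 = 287, valid modulo lcm(45, 8) = 360: x ≡ 287 (mod 360).
Verify: 287 mod 9 = 8 ✓, 287 mod 5 = 2 ✓, 287 mod 8 = 7 ✓.

x ≡ 287 (mod 360).


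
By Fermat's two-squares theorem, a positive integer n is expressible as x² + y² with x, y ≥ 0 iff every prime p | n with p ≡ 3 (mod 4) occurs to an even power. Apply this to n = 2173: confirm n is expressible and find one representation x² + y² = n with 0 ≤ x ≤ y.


Step 1: Factor n = 2173 = 41 · 53.
Step 2: Check the mod-4 condition on each prime factor: 41 ≡ 1 (mod 4), exponent 1; 53 ≡ 1 (mod 4), exponent 1.
All primes ≡ 3 (mod 4) appear to even exponent (or don't appear), so by the two-squares theorem n IS expressible as a sum of two squares.
Step 3: Build a representation. Here n = 41 · 53 is a product of primes ≡ 1 (mod 4). Each prime p ≡ 1 (mod 4) is itself a sum of two squares; find a² by testing p − a² for a perfect square:
  41: 41 − 1² = 40, 41 − 2² = 37, 41 − 3² = 32, 41 − 4² = 25 = 5² ⇒ 41 = 4² + 5².
  53: 53 − 1² = 52, 53 − 2² = 49 = 7² ⇒ 53 = 2² + 7².
  Combine using the Brahmagupta–Fibonacci identity (a² + b²)(c² + d²) = (ac − bd)² + (ad + bc)² = (ac + bd)² + (ad − bc)²:
  41 · 53 = 2173: from (4² + 5²)(2² + 7²), take (4·2 − 5·7, 4·7 + 5·2) = (8 − 35, 28 + 10) = (-27, 38); dropping signs (only squares matter) gives (27, 38); check 27² + 38² = 729 + 1444 = 2173 ✓.
Step 4: Order so x ≤ y and verify: 27² + 38² = 729 + 1444 = 2173 = n. ✓

n = 2173 = 27² + 38² (one valid representation with x ≤ y).


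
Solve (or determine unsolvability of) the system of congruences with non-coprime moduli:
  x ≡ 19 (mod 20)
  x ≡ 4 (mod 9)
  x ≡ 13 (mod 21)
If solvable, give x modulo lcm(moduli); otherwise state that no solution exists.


Moduli 20, 9, 21 are not pairwise coprime, so CRT works modulo lcm(m_i) when all pairwise compatibility conditions hold.
Pairwise compatibility: gcd(m_i, m_j) must divide a_i - a_j for every pair.
Merge one congruence at a time:
  Start: x ≡ 19 (mod 20).
  Combine with x ≡ 4 (mod 9): gcd(20, 9) = 1; 4 - 19 = -15, which IS divisible by 1, so compatible.
    Write x = 19 + 20·t and substitute into x ≡ 4 (mod 9): 20·t ≡ 4 − 19 = -15 (mod 9).
    Reduce coefficients mod 9: 2·t ≡ 3 (mod 9).
    The inverse of 2 mod 9 is 5 (since 2·5 = 10 = 1·9 + 1), so t ≡ 5·3 = 15 ≡ 6 (mod 9).
    Then x = 19 + 20·6 = 139, valid modulo lcm(20, 9) = 180: x ≡ 139 (mod 180).
  Combine with x ≡ 13 (mod 21): gcd(180, 21) = 3; 13 - 139 = -126, which IS divisible by 3, so compatible.
    Write x = 139 + 180·t and substitute into x ≡ 13 (mod 21): 180·t ≡ 13 − 139 = -126 (mod 21).
    Divide the congruence (and modulus) by g = 3: 60·t ≡ -42 (mod 7).
    Reduce coefficients mod 7: 4·t ≡ 0 (mod 7).
    The inverse of 4 mod 7 is 2 (since 4·2 = 8 = 1·7 + 1), so t ≡ 2·0 = 0 ≡ 0 (mod 7).
    Then x = 139 + 180·0 = 139, valid modulo lcm(180, 21) = 1260: x ≡ 139 (mod 1260).
Verify: 139 mod 20 = 19, 139 mod 9 = 4, 139 mod 21 = 13.

x ≡ 139 (mod 1260).


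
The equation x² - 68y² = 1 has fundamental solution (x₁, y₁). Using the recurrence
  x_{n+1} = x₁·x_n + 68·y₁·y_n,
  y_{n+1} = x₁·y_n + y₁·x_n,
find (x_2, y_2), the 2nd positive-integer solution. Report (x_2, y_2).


Step 1: Find the fundamental solution (x₁, y₁) of x² - 68y² = 1.
  Expand √68 as a continued fraction. a₀ = ⌊√68⌋ = 8; iterate m_{k+1} = d_k·a_k − m_k, d_{k+1} = (68 − m_{k+1}²)/d_k, a_{k+1} = ⌊(a₀ + m_{k+1})/d_{k+1}⌋ (starting m₀ = 0, d₀ = 1), with convergents p_k = a_k·p_{k-1} + p_{k-2}, q_k = a_k·q_{k-1} + q_{k-2} (p₋₁ = 1, q₋₁ = 0):
  k = 0: a₀ = 8; p₀/q₀ = 8/1; p₀² − 68·q₀² = 64 − 68 = -4.
  k = 1: m = 8, d = 4, a = ⌊(8 + 8)/4⌋ = 4; p/q = (4·8 + 1)/(4·1 + 0) = 33/4; p² − 68·q² = 1089 − 1088 = 1.
  The first convergent with p² − 68·q² = 1 gives the fundamental solution (x₁, y₁) = (33, 4).
Step 2: Apply the recurrence (x_{n+1}, y_{n+1}) = (x₁x_n + 68y₁y_n, x₁y_n + y₁x_n) repeatedly.
  From (x_1, y_1) = (33, 4): x_2 = 33·33 + 68·4·4 = 2177; y_2 = 33·4 + 4·33 = 264.
Step 3: Verify x_2² - 68·y_2² = 4739329 - 4739328 = 1 (should be 1). ✓

(x_1, y_1) = (33, 4); (x_2, y_2) = (2177, 264).


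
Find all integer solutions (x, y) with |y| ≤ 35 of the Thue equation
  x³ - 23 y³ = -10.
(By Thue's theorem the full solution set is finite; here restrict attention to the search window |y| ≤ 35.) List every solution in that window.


The equation is x³ - 23y³ = -10. For fixed y, x³ = 23·y³ − 10, so a solution requires the RHS to be a perfect cube.
Strategy: iterate y from -35 to 35, compute RHS = 23·y³ − 10, and check whether it is a (positive or negative) perfect cube.
Check small values of y:
  y = 0: RHS = -10 is not a perfect cube.
  y = 1: RHS = 13 is not a perfect cube.
  y = -1: RHS = -33 is not a perfect cube.
  y = 2: RHS = 174 is not a perfect cube.
  y = -2: RHS = -194 is not a perfect cube.
  y = 3: RHS = 611 is not a perfect cube.
  y = -3: RHS = -631 is not a perfect cube.
Continuing the search up to |y| = 35 finds no solutions either.
No (x, y) in the scanned range satisfies the equation.

No integer solutions with |y| ≤ 35.


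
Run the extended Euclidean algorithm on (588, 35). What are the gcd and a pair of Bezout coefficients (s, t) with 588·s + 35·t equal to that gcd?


Euclidean algorithm on (588, 35) — divide until remainder is 0:
  588 = 16 · 35 + 28
  35 = 1 · 28 + 7
  28 = 4 · 7 + 0
gcd(588, 35) = 7.
Track Bezout coefficients alongside the remainders: start with r₀ = 588 = a·1 + b·0 (s = 1, t = 0) and r₁ = 35 = a·0 + b·1 (s = 0, t = 1); each new remainder r_{k+1} = r_{k-1} − q_k·r_k inherits s_{k+1} = s_{k-1} − q_k·s_k, t_{k+1} = t_{k-1} − q_k·t_k, so r_k = a·s_k + b·t_k at every step:
  q = 16: r = 28, s = 1 − 16·0 = 1, t = 0 − 16·1 = -16  (check: 588·1 + 35·(-16) = 28)
  q = 1: r = 7, s = 0 − 1·1 = -1, t = 1 − 1·(-16) = 17  (check: 588·(-1) + 35·17 = 7)
The row with r = 7 (the gcd) gives the Bezout coefficients s = -1, t = 17.
Result: 588 · (-1) + 35 · (17) = 7.

gcd(588, 35) = 7; s = -1, t = 17 (check: 588·(-1) + 35·17 = 7).


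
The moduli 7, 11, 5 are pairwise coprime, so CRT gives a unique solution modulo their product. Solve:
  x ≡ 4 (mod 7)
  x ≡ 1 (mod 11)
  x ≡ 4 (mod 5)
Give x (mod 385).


Moduli 7, 11, 5 are pairwise coprime; by CRT there is a unique solution modulo M = 7 · 11 · 5 = 385.
Solve pairwise, accumulating the modulus:
  Start with x ≡ 4 (mod 7).
  Combine with x ≡ 1 (mod 11): since gcd(7, 11) = 1, we get a unique residue mod 77.
    Write x = 4 + 7·t and substitute into x ≡ 1 (mod 11): 7·t ≡ 1 − 4 = -3 (mod 11).
    Reduce coefficients mod 11: 7·t ≡ 8 (mod 11).
    The inverse of 7 mod 11 is 8 (since 7·8 = 56 = 5·11 + 1), so t ≡ 8·8 = 64 ≡ 9 (mod 11).
    Then x = 4 + 7·9 = 67, valid modulo lcm(7, 11) = 77: x ≡ 67 (mod 77).
  Combine with x ≡ 4 (mod 5): since gcd(77, 5) = 1, we get a unique residue mod 385.
    Write x = 67 + 77·t and substitute into x ≡ 4 (mod 5): 77·t ≡ 4 − 67 = -63 (mod 5).
    Reduce coefficients mod 5: 2·t ≡ 2 (mod 5).
    The inverse of 2 mod 5 is 3 (since 2·3 = 6 = 1·5 + 1), so t ≡ 3·2 = 6 ≡ 1 (mod 5).
    Then x = 67 + 77·1 = 144, valid modulo lcm(77, 5) = 385: x ≡ 144 (mod 385).
Verify: 144 mod 7 = 4 ✓, 144 mod 11 = 1 ✓, 144 mod 5 = 4 ✓.

x ≡ 144 (mod 385).


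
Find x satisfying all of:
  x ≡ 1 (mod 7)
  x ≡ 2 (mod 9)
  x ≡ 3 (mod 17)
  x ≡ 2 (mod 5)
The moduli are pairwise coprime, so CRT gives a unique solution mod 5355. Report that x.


Product of moduli M = 7 · 9 · 17 · 5 = 5355.
Merge one congruence at a time:
  Start: x ≡ 1 (mod 7).
  Combine with x ≡ 2 (mod 9); new modulus lcm = 63.
    Write x = 1 + 7·t and substitute into x ≡ 2 (mod 9): 7·t ≡ 2 − 1 = 1 (mod 9).
    The inverse of 7 mod 9 is 4 (since 7·4 = 28 = 3·9 + 1), so t ≡ 4·1 = 4 ≡ 4 (mod 9).
    Then x = 1 + 7·4 = 29, valid modulo lcm(7, 9) = 63: x ≡ 29 (mod 63).
  Combine with x ≡ 3 (mod 17); new modulus lcm = 1071.
    Write x = 29 + 63·t and substitute into x ≡ 3 (mod 17): 63·t ≡ 3 − 29 = -26 (mod 17).
    Reduce coefficients mod 17: 12·t ≡ 8 (mod 17).
    The inverse of 12 mod 17 is 10 (since 12·10 = 120 = 7·17 + 1), so t ≡ 10·8 = 80 ≡ 12 (mod 17).
    Then x = 29 + 63·12 = 785, valid modulo lcm(63, 17) = 1071: x ≡ 785 (mod 1071).
  Combine with x ≡ 2 (mod 5); new modulus lcm = 5355.
    Write x = 785 + 1071·t and substitute into x ≡ 2 (mod 5): 1071·t ≡ 2 − 785 = -783 (mod 5).
    Reduce coefficients mod 5: 1·t ≡ 2 (mod 5).
    So t ≡ 2 (mod 5).
    Then x = 785 + 1071·2 = 2927, valid modulo lcm(1071, 5) = 5355: x ≡ 2927 (mod 5355).
Verify against each original: 2927 mod 7 = 1, 2927 mod 9 = 2, 2927 mod 17 = 3, 2927 mod 5 = 2.

x ≡ 2927 (mod 5355).


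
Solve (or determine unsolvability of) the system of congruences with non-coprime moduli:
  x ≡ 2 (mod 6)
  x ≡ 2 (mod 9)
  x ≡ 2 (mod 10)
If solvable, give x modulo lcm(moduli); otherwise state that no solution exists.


Moduli 6, 9, 10 are not pairwise coprime, so CRT works modulo lcm(m_i) when all pairwise compatibility conditions hold.
Pairwise compatibility: gcd(m_i, m_j) must divide a_i - a_j for every pair.
Merge one congruence at a time:
  Start: x ≡ 2 (mod 6).
  Combine with x ≡ 2 (mod 9): gcd(6, 9) = 3; 2 - 2 = 0, which IS divisible by 3, so compatible.
    Write x = 2 + 6·t and substitute into x ≡ 2 (mod 9): 6·t ≡ 2 − 2 = 0 (mod 9).
    Divide the congruence (and modulus) by g = 3: 2·t ≡ 0 (mod 3).
    The inverse of 2 mod 3 is 2 (since 2·2 = 4 = 1·3 + 1), so t ≡ 2·0 = 0 ≡ 0 (mod 3).
    Then x = 2 + 6·0 = 2, valid modulo lcm(6, 9) = 18: x ≡ 2 (mod 18).
  Combine with x ≡ 2 (mod 10): gcd(18, 10) = 2; 2 - 2 = 0, which IS divisible by 2, so compatible.
    Write x = 2 + 18·t and substitute into x ≡ 2 (mod 10): 18·t ≡ 2 − 2 = 0 (mod 10).
    Divide the congruence (and modulus) by g = 2: 9·t ≡ 0 (mod 5).
    Reduce coefficients mod 5: 4·t ≡ 0 (mod 5).
    The inverse of 4 mod 5 is 4 (since 4·4 = 16 = 3·5 + 1), so t ≡ 4·0 = 0 ≡ 0 (mod 5).
    Then x = 2 + 18·0 = 2, valid modulo lcm(18, 10) = 90: x ≡ 2 (mod 90).
Verify: 2 mod 6 = 2, 2 mod 9 = 2, 2 mod 10 = 2.

x ≡ 2 (mod 90).


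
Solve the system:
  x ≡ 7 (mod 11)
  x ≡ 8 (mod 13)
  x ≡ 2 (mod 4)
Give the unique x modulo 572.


Moduli 11, 13, 4 are pairwise coprime; by CRT there is a unique solution modulo M = 11 · 13 · 4 = 572.
Solve pairwise, accumulating the modulus:
  Start with x ≡ 7 (mod 11).
  Combine with x ≡ 8 (mod 13): since gcd(11, 13) = 1, we get a unique residue mod 143.
    Write x = 7 + 11·t and substitute into x ≡ 8 (mod 13): 11·t ≡ 8 − 7 = 1 (mod 13).
    The inverse of 11 mod 13 is 6 (since 11·6 = 66 = 5·13 + 1), so t ≡ 6·1 = 6 ≡ 6 (mod 13).
    Then x = 7 + 11·6 = 73, valid modulo lcm(11, 13) = 143: x ≡ 73 (mod 143).
  Combine with x ≡ 2 (mod 4): since gcd(143, 4) = 1, we get a unique residue mod 572.
    Write x = 73 + 143·t and substitute into x ≡ 2 (mod 4): 143·t ≡ 2 − 73 = -71 (mod 4).
    Reduce coefficients mod 4: 3·t ≡ 1 (mod 4).
    The inverse of 3 mod 4 is 3 (since 3·3 = 9 = 2·4 + 1), so t ≡ 3·1 = 3 ≡ 3 (mod 4).
    Then x = 73 + 143·3 = 502, valid modulo lcm(143, 4) = 572: x ≡ 502 (mod 572).
Verify: 502 mod 11 = 7 ✓, 502 mod 13 = 8 ✓, 502 mod 4 = 2 ✓.

x ≡ 502 (mod 572).


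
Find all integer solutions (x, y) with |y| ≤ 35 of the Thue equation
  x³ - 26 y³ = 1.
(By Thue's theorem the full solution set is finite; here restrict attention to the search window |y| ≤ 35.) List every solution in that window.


The equation is x³ - 26y³ = 1. For fixed y, x³ = 26·y³ + 1, so a solution requires the RHS to be a perfect cube.
Strategy: iterate y from -35 to 35, compute RHS = 26·y³ + 1, and check whether it is a (positive or negative) perfect cube.
Check small values of y:
  y = 0: RHS = 1 = (1)³ ⇒ x = 1 works.
  y = 1: RHS = 27 = (3)³ ⇒ x = 3 works.
  y = -1: RHS = -25 is not a perfect cube.
  y = 2: RHS = 209 is not a perfect cube.
  y = -2: RHS = -207 is not a perfect cube.
  y = 3: RHS = 703 is not a perfect cube.
  y = -3: RHS = -701 is not a perfect cube.
Continuing the search up to |y| = 35 finds no further solutions beyond those listed.
Collected solutions: (1, 0), (3, 1).

Solutions (with |y| ≤ 35): (1, 0), (3, 1).


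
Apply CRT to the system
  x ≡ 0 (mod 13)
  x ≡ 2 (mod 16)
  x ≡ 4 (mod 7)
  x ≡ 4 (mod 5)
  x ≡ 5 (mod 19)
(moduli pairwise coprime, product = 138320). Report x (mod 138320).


Product of moduli M = 13 · 16 · 7 · 5 · 19 = 138320.
Merge one congruence at a time:
  Start: x ≡ 0 (mod 13).
  Combine with x ≡ 2 (mod 16); new modulus lcm = 208.
    Write x = 0 + 13·t and substitute into x ≡ 2 (mod 16): 13·t ≡ 2 − 0 = 2 (mod 16).
    The inverse of 13 mod 16 is 5 (since 13·5 = 65 = 4·16 + 1), so t ≡ 5·2 = 10 ≡ 10 (mod 16).
    Then x = 0 + 13·10 = 130, valid modulo lcm(13, 16) = 208: x ≡ 130 (mod 208).
  Combine with x ≡ 4 (mod 7); new modulus lcm = 1456.
    Write x = 130 + 208·t and substitute into x ≡ 4 (mod 7): 208·t ≡ 4 − 130 = -126 (mod 7).
    Reduce coefficients mod 7: 5·t ≡ 0 (mod 7).
    The inverse of 5 mod 7 is 3 (since 5·3 = 15 = 2·7 + 1), so t ≡ 3·0 = 0 ≡ 0 (mod 7).
    Then x = 130 + 208·0 = 130, valid modulo lcm(208, 7) = 1456: x ≡ 130 (mod 1456).
  Combine with x ≡ 4 (mod 5); new modulus lcm = 7280.
    Write x = 130 + 1456·t and substitute into x ≡ 4 (mod 5): 1456·t ≡ 4 − 130 = -126 (mod 5).
    Reduce coefficients mod 5: 1·t ≡ 4 (mod 5).
    So t ≡ 4 (mod 5).
    Then x = 130 + 1456·4 = 5954, valid modulo lcm(1456, 5) = 7280: x ≡ 5954 (mod 7280).
  Combine with x ≡ 5 (mod 19); new modulus lcm = 138320.
    Write x = 5954 + 7280·t and substitute into x ≡ 5 (mod 19): 7280·t ≡ 5 − 5954 = -5949 (mod 19).
    Reduce coefficients mod 19: 3·t ≡ 17 (mod 19).
    The inverse of 3 mod 19 is 13 (since 3·13 = 39 = 2·19 + 1), so t ≡ 13·17 = 221 ≡ 12 (mod 19).
    Then x = 5954 + 7280·12 = 93314, valid modulo lcm(7280, 19) = 138320: x ≡ 93314 (mod 138320).
Verify against each original: 93314 mod 13 = 0, 93314 mod 16 = 2, 93314 mod 7 = 4, 93314 mod 5 = 4, 93314 mod 19 = 5.

x ≡ 93314 (mod 138320).


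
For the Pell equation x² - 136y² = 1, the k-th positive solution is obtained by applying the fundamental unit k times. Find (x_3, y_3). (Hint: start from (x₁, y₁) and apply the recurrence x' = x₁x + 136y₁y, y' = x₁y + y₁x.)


Step 1: Find the fundamental solution (x₁, y₁) of x² - 136y² = 1.
  Expand √136 as a continued fraction. a₀ = ⌊√136⌋ = 11; iterate m_{k+1} = d_k·a_k − m_k, d_{k+1} = (136 − m_{k+1}²)/d_k, a_{k+1} = ⌊(a₀ + m_{k+1})/d_{k+1}⌋ (starting m₀ = 0, d₀ = 1), with convergents p_k = a_k·p_{k-1} + p_{k-2}, q_k = a_k·q_{k-1} + q_{k-2} (p₋₁ = 1, q₋₁ = 0):
  k = 0: a₀ = 11; p₀/q₀ = 11/1; p₀² − 136·q₀² = 121 − 136 = -15.
  k = 1: m = 11, d = 15, a = ⌊(11 + 11)/15⌋ = 1; p/q = (1·11 + 1)/(1·1 + 0) = 12/1; p² − 136·q² = 144 − 136 = 8.
  k = 2: m = 4, d = 8, a = ⌊(11 + 4)/8⌋ = 1; p/q = (1·12 + 11)/(1·1 + 1) = 23/2; p² − 136·q² = 529 − 544 = -15.
  k = 3: m = 4, d = 15, a = ⌊(11 + 4)/15⌋ = 1; p/q = (1·23 + 12)/(1·2 + 1) = 35/3; p² − 136·q² = 1225 − 1224 = 1.
  The first convergent with p² − 136·q² = 1 gives the fundamental solution (x₁, y₁) = (35, 3).
Step 2: Apply the recurrence (x_{n+1}, y_{n+1}) = (x₁x_n + 136y₁y_n, x₁y_n + y₁x_n) repeatedly.
  From (x_1, y_1) = (35, 3): x_2 = 35·35 + 136·3·3 = 2449; y_2 = 35·3 + 3·35 = 210.
  From (x_2, y_2) = (2449, 210): x_3 = 35·2449 + 136·3·210 = 171395; y_3 = 35·210 + 3·2449 = 14697.
Step 3: Verify x_3² - 136·y_3² = 29376246025 - 29376246024 = 1 (should be 1). ✓

(x_1, y_1) = (35, 3); (x_3, y_3) = (171395, 14697).


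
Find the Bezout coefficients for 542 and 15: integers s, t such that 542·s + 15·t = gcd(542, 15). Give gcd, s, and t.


Euclidean algorithm on (542, 15) — divide until remainder is 0:
  542 = 36 · 15 + 2
  15 = 7 · 2 + 1
  2 = 2 · 1 + 0
gcd(542, 15) = 1.
Track Bezout coefficients alongside the remainders: start with r₀ = 542 = a·1 + b·0 (s = 1, t = 0) and r₁ = 15 = a·0 + b·1 (s = 0, t = 1); each new remainder r_{k+1} = r_{k-1} − q_k·r_k inherits s_{k+1} = s_{k-1} − q_k·s_k, t_{k+1} = t_{k-1} − q_k·t_k, so r_k = a·s_k + b·t_k at every step:
  q = 36: r = 2, s = 1 − 36·0 = 1, t = 0 − 36·1 = -36  (check: 542·1 + 15·(-36) = 2)
  q = 7: r = 1, s = 0 − 7·1 = -7, t = 1 − 7·(-36) = 253  (check: 542·(-7) + 15·253 = 1)
The row with r = 1 (the gcd) gives the Bezout coefficients s = -7, t = 253.
Result: 542 · (-7) + 15 · (253) = 1.

gcd(542, 15) = 1; s = -7, t = 253 (check: 542·(-7) + 15·253 = 1).


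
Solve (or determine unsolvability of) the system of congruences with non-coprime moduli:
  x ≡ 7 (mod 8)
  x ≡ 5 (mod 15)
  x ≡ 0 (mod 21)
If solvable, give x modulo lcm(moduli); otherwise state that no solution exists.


Moduli 8, 15, 21 are not pairwise coprime, so CRT works modulo lcm(m_i) when all pairwise compatibility conditions hold.
Pairwise compatibility: gcd(m_i, m_j) must divide a_i - a_j for every pair.
Merge one congruence at a time:
  Start: x ≡ 7 (mod 8).
  Combine with x ≡ 5 (mod 15): gcd(8, 15) = 1; 5 - 7 = -2, which IS divisible by 1, so compatible.
    Write x = 7 + 8·t and substitute into x ≡ 5 (mod 15): 8·t ≡ 5 − 7 = -2 (mod 15).
    Reduce coefficients mod 15: 8·t ≡ 13 (mod 15).
    The inverse of 8 mod 15 is 2 (since 8·2 = 16 = 1·15 + 1), so t ≡ 2·13 = 26 ≡ 11 (mod 15).
    Then x = 7 + 8·11 = 95, valid modulo lcm(8, 15) = 120: x ≡ 95 (mod 120).
  Combine with x ≡ 0 (mod 21): gcd(120, 21) = 3, and 0 - 95 = -95 is NOT divisible by 3.
    ⇒ system is inconsistent (no integer solution).

No solution (the system is inconsistent).


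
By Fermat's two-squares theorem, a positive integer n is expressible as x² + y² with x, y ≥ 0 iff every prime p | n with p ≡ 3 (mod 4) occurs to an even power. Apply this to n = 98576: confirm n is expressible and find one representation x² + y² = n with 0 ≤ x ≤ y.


Step 1: Factor n = 98576 = 2^4 · 61 · 101.
Step 2: Check the mod-4 condition on each prime factor: 2 = 2 (special); 61 ≡ 1 (mod 4), exponent 1; 101 ≡ 1 (mod 4), exponent 1.
All primes ≡ 3 (mod 4) appear to even exponent (or don't appear), so by the two-squares theorem n IS expressible as a sum of two squares.
Step 3: Build a representation. Group n = k² · m with k = 4 and m = 61 · 101 = 6161 (a product of primes ≡ 1 (mod 4)); a representation of m scales to one of n via (k·x)² + (k·y)² = k²(x² + y²). Each prime p ≡ 1 (mod 4) is itself a sum of two squares; find a² by testing p − a² for a perfect square:
  61: 61 − 1² = 60, 61 − 2² = 57, 61 − 3² = 52, 61 − 4² = 45, 61 − 5² = 36 = 6² ⇒ 61 = 5² + 6².
  101: 101 − 1² = 100 = 10² ⇒ 101 = 1² + 10².
  Combine using the Brahmagupta–Fibonacci identity (a² + b²)(c² + d²) = (ac − bd)² + (ad + bc)² = (ac + bd)² + (ad − bc)²:
  61 · 101 = 6161: from (5² + 6²)(1² + 10²), take (5·1 − 6·10, 5·10 + 6·1) = (5 − 60, 50 + 6) = (-55, 56); dropping signs (only squares matter) gives (55, 56); check 55² + 56² = 3025 + 3136 = 6161 ✓.
  Scale by k = 4: (4·55, 4·56) = (220, 224).
Step 4: Order so x ≤ y and verify: 220² + 224² = 48400 + 50176 = 98576 = n. ✓

n = 98576 = 220² + 224² (one valid representation with x ≤ y).


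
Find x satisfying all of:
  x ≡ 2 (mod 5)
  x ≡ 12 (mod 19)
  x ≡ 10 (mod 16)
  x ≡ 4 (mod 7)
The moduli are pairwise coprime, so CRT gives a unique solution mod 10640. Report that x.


Product of moduli M = 5 · 19 · 16 · 7 = 10640.
Merge one congruence at a time:
  Start: x ≡ 2 (mod 5).
  Combine with x ≡ 12 (mod 19); new modulus lcm = 95.
    Write x = 2 + 5·t and substitute into x ≡ 12 (mod 19): 5·t ≡ 12 − 2 = 10 (mod 19).
    The inverse of 5 mod 19 is 4 (since 5·4 = 20 = 1·19 + 1), so t ≡ 4·10 = 40 ≡ 2 (mod 19).
    Then x = 2 + 5·2 = 12, valid modulo lcm(5, 19) = 95: x ≡ 12 (mod 95).
  Combine with x ≡ 10 (mod 16); new modulus lcm = 1520.
    Write x = 12 + 95·t and substitute into x ≡ 10 (mod 16): 95·t ≡ 10 − 12 = -2 (mod 16).
    Reduce coefficients mod 16: 15·t ≡ 14 (mod 16).
    The inverse of 15 mod 16 is 15 (since 15·15 = 225 = 14·16 + 1), so t ≡ 15·14 = 210 ≡ 2 (mod 16).
    Then x = 12 + 95·2 = 202, valid modulo lcm(95, 16) = 1520: x ≡ 202 (mod 1520).
  Combine with x ≡ 4 (mod 7); new modulus lcm = 10640.
    Write x = 202 + 1520·t and substitute into x ≡ 4 (mod 7): 1520·t ≡ 4 − 202 = -198 (mod 7).
    Reduce coefficients mod 7: 1·t ≡ 5 (mod 7).
    So t ≡ 5 (mod 7).
    Then x = 202 + 1520·5 = 7802, valid modulo lcm(1520, 7) = 10640: x ≡ 7802 (mod 10640).
Verify against each original: 7802 mod 5 = 2, 7802 mod 19 = 12, 7802 mod 16 = 10, 7802 mod 7 = 4.

x ≡ 7802 (mod 10640).


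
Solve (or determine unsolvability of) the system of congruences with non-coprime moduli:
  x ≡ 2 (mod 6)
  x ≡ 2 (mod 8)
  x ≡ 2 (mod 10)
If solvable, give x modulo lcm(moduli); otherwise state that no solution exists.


Moduli 6, 8, 10 are not pairwise coprime, so CRT works modulo lcm(m_i) when all pairwise compatibility conditions hold.
Pairwise compatibility: gcd(m_i, m_j) must divide a_i - a_j for every pair.
Merge one congruence at a time:
  Start: x ≡ 2 (mod 6).
  Combine with x ≡ 2 (mod 8): gcd(6, 8) = 2; 2 - 2 = 0, which IS divisible by 2, so compatible.
    Write x = 2 + 6·t and substitute into x ≡ 2 (mod 8): 6·t ≡ 2 − 2 = 0 (mod 8).
    Divide the congruence (and modulus) by g = 2: 3·t ≡ 0 (mod 4).
    The inverse of 3 mod 4 is 3 (since 3·3 = 9 = 2·4 + 1), so t ≡ 3·0 = 0 ≡ 0 (mod 4).
    Then x = 2 + 6·0 = 2, valid modulo lcm(6, 8) = 24: x ≡ 2 (mod 24).
  Combine with x ≡ 2 (mod 10): gcd(24, 10) = 2; 2 - 2 = 0, which IS divisible by 2, so compatible.
    Write x = 2 + 24·t and substitute into x ≡ 2 (mod 10): 24·t ≡ 2 − 2 = 0 (mod 10).
    Divide the congruence (and modulus) by g = 2: 12·t ≡ 0 (mod 5).
    Reduce coefficients mod 5: 2·t ≡ 0 (mod 5).
    The inverse of 2 mod 5 is 3 (since 2·3 = 6 = 1·5 + 1), so t ≡ 3·0 = 0 ≡ 0 (mod 5).
    Then x = 2 + 24·0 = 2, valid modulo lcm(24, 10) = 120: x ≡ 2 (mod 120).
Verify: 2 mod 6 = 2, 2 mod 8 = 2, 2 mod 10 = 2.

x ≡ 2 (mod 120).


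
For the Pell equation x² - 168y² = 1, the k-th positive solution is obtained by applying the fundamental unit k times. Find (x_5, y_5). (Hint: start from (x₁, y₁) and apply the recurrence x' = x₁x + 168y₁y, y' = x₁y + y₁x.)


Step 1: Find the fundamental solution (x₁, y₁) of x² - 168y² = 1.
  Expand √168 as a continued fraction. a₀ = ⌊√168⌋ = 12; iterate m_{k+1} = d_k·a_k − m_k, d_{k+1} = (168 − m_{k+1}²)/d_k, a_{k+1} = ⌊(a₀ + m_{k+1})/d_{k+1}⌋ (starting m₀ = 0, d₀ = 1), with convergents p_k = a_k·p_{k-1} + p_{k-2}, q_k = a_k·q_{k-1} + q_{k-2} (p₋₁ = 1, q₋₁ = 0):
  k = 0: a₀ = 12; p₀/q₀ = 12/1; p₀² − 168·q₀² = 144 − 168 = -24.
  k = 1: m = 12, d = 24, a = ⌊(12 + 12)/24⌋ = 1; p/q = (1·12 + 1)/(1·1 + 0) = 13/1; p² − 168·q² = 169 − 168 = 1.
  The first convergent with p² − 168·q² = 1 gives the fundamental solution (x₁, y₁) = (13, 1).
Step 2: Apply the recurrence (x_{n+1}, y_{n+1}) = (x₁x_n + 168y₁y_n, x₁y_n + y₁x_n) repeatedly.
  From (x_1, y_1) = (13, 1): x_2 = 13·13 + 168·1·1 = 337; y_2 = 13·1 + 1·13 = 26.
  From (x_2, y_2) = (337, 26): x_3 = 13·337 + 168·1·26 = 8749; y_3 = 13·26 + 1·337 = 675.
  From (x_3, y_3) = (8749, 675): x_4 = 13·8749 + 168·1·675 = 227137; y_4 = 13·675 + 1·8749 = 17524.
  From (x_4, y_4) = (227137, 17524): x_5 = 13·227137 + 168·1·17524 = 5896813; y_5 = 13·17524 + 1·227137 = 454949.
Step 3: Verify x_5² - 168·y_5² = 34772403556969 - 34772403556968 = 1 (should be 1). ✓

(x_1, y_1) = (13, 1); (x_5, y_5) = (5896813, 454949).


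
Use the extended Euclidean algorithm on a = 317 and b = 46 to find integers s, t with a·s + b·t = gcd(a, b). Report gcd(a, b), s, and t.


Euclidean algorithm on (317, 46) — divide until remainder is 0:
  317 = 6 · 46 + 41
  46 = 1 · 41 + 5
  41 = 8 · 5 + 1
  5 = 5 · 1 + 0
gcd(317, 46) = 1.
Track Bezout coefficients alongside the remainders: start with r₀ = 317 = a·1 + b·0 (s = 1, t = 0) and r₁ = 46 = a·0 + b·1 (s = 0, t = 1); each new remainder r_{k+1} = r_{k-1} − q_k·r_k inherits s_{k+1} = s_{k-1} − q_k·s_k, t_{k+1} = t_{k-1} − q_k·t_k, so r_k = a·s_k + b·t_k at every step:
  q = 6: r = 41, s = 1 − 6·0 = 1, t = 0 − 6·1 = -6  (check: 317·1 + 46·(-6) = 41)
  q = 1: r = 5, s = 0 − 1·1 = -1, t = 1 − 1·(-6) = 7  (check: 317·(-1) + 46·7 = 5)
  q = 8: r = 1, s = 1 − 8·(-1) = 9, t = -6 − 8·7 = -62  (check: 317·9 + 46·(-62) = 1)
The row with r = 1 (the gcd) gives the Bezout coefficients s = 9, t = -62.
Result: 317 · (9) + 46 · (-62) = 1.

gcd(317, 46) = 1; s = 9, t = -62 (check: 317·9 + 46·(-62) = 1).


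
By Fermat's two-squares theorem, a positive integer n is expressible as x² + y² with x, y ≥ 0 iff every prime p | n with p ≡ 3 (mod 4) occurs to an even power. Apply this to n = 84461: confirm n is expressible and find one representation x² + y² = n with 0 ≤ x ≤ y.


Step 1: Factor n = 84461 = 13 · 73 · 89.
Step 2: Check the mod-4 condition on each prime factor: 13 ≡ 1 (mod 4), exponent 1; 73 ≡ 1 (mod 4), exponent 1; 89 ≡ 1 (mod 4), exponent 1.
All primes ≡ 3 (mod 4) appear to even exponent (or don't appear), so by the two-squares theorem n IS expressible as a sum of two squares.
Step 3: Build a representation. Here n = 13 · 73 · 89 is a product of primes ≡ 1 (mod 4). Each prime p ≡ 1 (mod 4) is itself a sum of two squares; find a² by testing p − a² for a perfect square:
  13: 13 − 1² = 12, 13 − 2² = 9 = 3² ⇒ 13 = 2² + 3².
  73: 73 − 1² = 72, 73 − 2² = 69, 73 − 3² = 64 = 8² ⇒ 73 = 3² + 8².
  89: 89 − 1² = 88, 89 − 2² = 85, 89 − 3² = 80, 89 − 4² = 73, 89 − 5² = 64 = 8² ⇒ 89 = 5² + 8².
  Combine using the Brahmagupta–Fibonacci identity (a² + b²)(c² + d²) = (ac − bd)² + (ad + bc)² = (ac + bd)² + (ad − bc)²:
  13 · 73 = 949: from (2² + 3²)(3² + 8²), take (2·3 − 3·8, 2·8 + 3·3) = (6 − 24, 16 + 9) = (-18, 25); dropping signs (only squares matter) gives (18, 25); check 18² + 25² = 324 + 625 = 949 ✓.
  949 · 89 = 84461: from (18² + 25²)(5² + 8²), take (18·5 − 25·8, 18·8 + 25·5) = (90 − 200, 144 + 125) = (-110, 269); dropping signs (only squares matter) gives (110, 269); check 110² + 269² = 12100 + 72361 = 84461 ✓.
Step 4: Order so x ≤ y and verify: 110² + 269² = 12100 + 72361 = 84461 = n. ✓

n = 84461 = 110² + 269² (one valid representation with x ≤ y).


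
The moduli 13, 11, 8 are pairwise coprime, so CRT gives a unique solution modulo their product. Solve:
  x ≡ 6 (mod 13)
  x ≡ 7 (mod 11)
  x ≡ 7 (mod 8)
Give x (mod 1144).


Moduli 13, 11, 8 are pairwise coprime; by CRT there is a unique solution modulo M = 13 · 11 · 8 = 1144.
Solve pairwise, accumulating the modulus:
  Start with x ≡ 6 (mod 13).
  Combine with x ≡ 7 (mod 11): since gcd(13, 11) = 1, we get a unique residue mod 143.
    Write x = 6 + 13·t and substitute into x ≡ 7 (mod 11): 13·t ≡ 7 − 6 = 1 (mod 11).
    Reduce coefficients mod 11: 2·t ≡ 1 (mod 11).
    The inverse of 2 mod 11 is 6 (since 2·6 = 12 = 1·11 + 1), so t ≡ 6·1 = 6 ≡ 6 (mod 11).
    Then x = 6 + 13·6 = 84, valid modulo lcm(13, 11) = 143: x ≡ 84 (mod 143).
  Combine with x ≡ 7 (mod 8): since gcd(143, 8) = 1, we get a unique residue mod 1144.
    Write x = 84 + 143·t and substitute into x ≡ 7 (mod 8): 143·t ≡ 7 − 84 = -77 (mod 8).
    Reduce coefficients mod 8: 7·t ≡ 3 (mod 8).
    The inverse of 7 mod 8 is 7 (since 7·7 = 49 = 6·8 + 1), so t ≡ 7·3 = 21 ≡ 5 (mod 8).
    Then x = 84 + 143·5 = 799, valid modulo lcm(143, 8) = 1144: x ≡ 799 (mod 1144).
Verify: 799 mod 13 = 6 ✓, 799 mod 11 = 7 ✓, 799 mod 8 = 7 ✓.

x ≡ 799 (mod 1144).


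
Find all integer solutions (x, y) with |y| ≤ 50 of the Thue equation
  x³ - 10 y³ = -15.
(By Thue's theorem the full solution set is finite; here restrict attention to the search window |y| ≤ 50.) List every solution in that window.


The equation is x³ - 10y³ = -15. For fixed y, x³ = 10·y³ − 15, so a solution requires the RHS to be a perfect cube.
Strategy: iterate y from -50 to 50, compute RHS = 10·y³ − 15, and check whether it is a (positive or negative) perfect cube.
Check small values of y:
  y = 0: RHS = -15 is not a perfect cube.
  y = 1: RHS = -5 is not a perfect cube.
  y = -1: RHS = -25 is not a perfect cube.
  y = 2: RHS = 65 is not a perfect cube.
  y = -2: RHS = -95 is not a perfect cube.
  y = 3: RHS = 255 is not a perfect cube.
  y = -3: RHS = -285 is not a perfect cube.
Continuing the search up to |y| = 50 finds no solutions either.
No (x, y) in the scanned range satisfies the equation.

No integer solutions with |y| ≤ 50.


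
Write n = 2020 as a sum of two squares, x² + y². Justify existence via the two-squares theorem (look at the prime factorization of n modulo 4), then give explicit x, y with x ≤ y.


Step 1: Factor n = 2020 = 2^2 · 5 · 101.
Step 2: Check the mod-4 condition on each prime factor: 2 = 2 (special); 5 ≡ 1 (mod 4), exponent 1; 101 ≡ 1 (mod 4), exponent 1.
All primes ≡ 3 (mod 4) appear to even exponent (or don't appear), so by the two-squares theorem n IS expressible as a sum of two squares.
Step 3: Build a representation. Group n = k² · m with k = 2 and m = 5 · 101 = 505 (a product of primes ≡ 1 (mod 4)); a representation of m scales to one of n via (k·x)² + (k·y)² = k²(x² + y²). Each prime p ≡ 1 (mod 4) is itself a sum of two squares; find a² by testing p − a² for a perfect square:
  5: 5 − 1² = 4 = 2² ⇒ 5 = 1² + 2².
  101: 101 − 1² = 100 = 10² ⇒ 101 = 1² + 10².
  Combine using the Brahmagupta–Fibonacci identity (a² + b²)(c² + d²) = (ac − bd)² + (ad + bc)² = (ac + bd)² + (ad − bc)²:
  5 · 101 = 505: from (1² + 2²)(1² + 10²), take (1·1 − 2·10, 1·10 + 2·1) = (1 − 20, 10 + 2) = (-19, 12); dropping signs (only squares matter) gives (19, 12); check 19² + 12² = 361 + 144 = 505 ✓.
  Scale by k = 2: (2·19, 2·12) = (38, 24).
Step 4: Order so x ≤ y and verify: 24² + 38² = 576 + 1444 = 2020 = n. ✓

n = 2020 = 24² + 38² (one valid representation with x ≤ y).


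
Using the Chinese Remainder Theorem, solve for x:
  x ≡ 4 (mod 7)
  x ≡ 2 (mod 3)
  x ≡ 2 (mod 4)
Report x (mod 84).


Moduli 7, 3, 4 are pairwise coprime; by CRT there is a unique solution modulo M = 7 · 3 · 4 = 84.
Solve pairwise, accumulating the modulus:
  Start with x ≡ 4 (mod 7).
  Combine with x ≡ 2 (mod 3): since gcd(7, 3) = 1, we get a unique residue mod 21.
    Write x = 4 + 7·t and substitute into x ≡ 2 (mod 3): 7·t ≡ 2 − 4 = -2 (mod 3).
    Reduce coefficients mod 3: 1·t ≡ 1 (mod 3).
    So t ≡ 1 (mod 3).
    Then x = 4 + 7·1 = 11, valid modulo lcm(7, 3) = 21: x ≡ 11 (mod 21).
  Combine with x ≡ 2 (mod 4): since gcd(21, 4) = 1, we get a unique residue mod 84.
    Write x = 11 + 21·t and substitute into x ≡ 2 (mod 4): 21·t ≡ 2 − 11 = -9 (mod 4).
    Reduce coefficients mod 4: 1·t ≡ 3 (mod 4).
    So t ≡ 3 (mod 4).
    Then x = 11 + 21·3 = 74, valid modulo lcm(21, 4) = 84: x ≡ 74 (mod 84).
Verify: 74 mod 7 = 4 ✓, 74 mod 3 = 2 ✓, 74 mod 4 = 2 ✓.

x ≡ 74 (mod 84).


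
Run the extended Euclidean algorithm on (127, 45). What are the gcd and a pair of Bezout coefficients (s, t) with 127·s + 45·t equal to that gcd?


Euclidean algorithm on (127, 45) — divide until remainder is 0:
  127 = 2 · 45 + 37
  45 = 1 · 37 + 8
  37 = 4 · 8 + 5
  8 = 1 · 5 + 3
  5 = 1 · 3 + 2
  3 = 1 · 2 + 1
  2 = 2 · 1 + 0
gcd(127, 45) = 1.
Track Bezout coefficients alongside the remainders: start with r₀ = 127 = a·1 + b·0 (s = 1, t = 0) and r₁ = 45 = a·0 + b·1 (s = 0, t = 1); each new remainder r_{k+1} = r_{k-1} − q_k·r_k inherits s_{k+1} = s_{k-1} − q_k·s_k, t_{k+1} = t_{k-1} − q_k·t_k, so r_k = a·s_k + b·t_k at every step:
  q = 2: r = 37, s = 1 − 2·0 = 1, t = 0 − 2·1 = -2  (check: 127·1 + 45·(-2) = 37)
  q = 1: r = 8, s = 0 − 1·1 = -1, t = 1 − 1·(-2) = 3  (check: 127·(-1) + 45·3 = 8)
  q = 4: r = 5, s = 1 − 4·(-1) = 5, t = -2 − 4·3 = -14  (check: 127·5 + 45·(-14) = 5)
  q = 1: r = 3, s = -1 − 1·5 = -6, t = 3 − 1·(-14) = 17  (check: 127·(-6) + 45·17 = 3)
  q = 1: r = 2, s = 5 − 1·(-6) = 11, t = -14 − 1·17 = -31  (check: 127·11 + 45·(-31) = 2)
  q = 1: r = 1, s = -6 − 1·11 = -17, t = 17 − 1·(-31) = 48  (check: 127·(-17) + 45·48 = 1)
The row with r = 1 (the gcd) gives the Bezout coefficients s = -17, t = 48.
Result: 127 · (-17) + 45 · (48) = 1.

gcd(127, 45) = 1; s = -17, t = 48 (check: 127·(-17) + 45·48 = 1).


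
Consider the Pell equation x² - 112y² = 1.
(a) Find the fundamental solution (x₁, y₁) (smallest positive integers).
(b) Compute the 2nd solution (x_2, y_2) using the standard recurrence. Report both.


Step 1: Find the fundamental solution (x₁, y₁) of x² - 112y² = 1.
  Expand √112 as a continued fraction. a₀ = ⌊√112⌋ = 10; iterate m_{k+1} = d_k·a_k − m_k, d_{k+1} = (112 − m_{k+1}²)/d_k, a_{k+1} = ⌊(a₀ + m_{k+1})/d_{k+1}⌋ (starting m₀ = 0, d₀ = 1), with convergents p_k = a_k·p_{k-1} + p_{k-2}, q_k = a_k·q_{k-1} + q_{k-2} (p₋₁ = 1, q₋₁ = 0):
  k = 0: a₀ = 10; p₀/q₀ = 10/1; p₀² − 112·q₀² = 100 − 112 = -12.
  k = 1: m = 10, d = 12, a = ⌊(10 + 10)/12⌋ = 1; p/q = (1·10 + 1)/(1·1 + 0) = 11/1; p² − 112·q² = 121 − 112 = 9.
  k = 2: m = 2, d = 9, a = ⌊(10 + 2)/9⌋ = 1; p/q = (1·11 + 10)/(1·1 + 1) = 21/2; p² − 112·q² = 441 − 448 = -7.
  k = 3: m = 7, d = 7, a = ⌊(10 + 7)/7⌋ = 2; p/q = (2·21 + 11)/(2·2 + 1) = 53/5; p² − 112·q² = 2809 − 2800 = 9.
  k = 4: m = 7, d = 9, a = ⌊(10 + 7)/9⌋ = 1; p/q = (1·53 + 21)/(1·5 + 2) = 74/7; p² − 112·q² = 5476 − 5488 = -12.
  k = 5: m = 2, d = 12, a = ⌊(10 + 2)/12⌋ = 1; p/q = (1·74 + 53)/(1·7 + 5) = 127/12; p² − 112·q² = 16129 − 16128 = 1.
  The first convergent with p² − 112·q² = 1 gives the fundamental solution (x₁, y₁) = (127, 12).
Step 2: Apply the recurrence (x_{n+1}, y_{n+1}) = (x₁x_n + 112y₁y_n, x₁y_n + y₁x_n) repeatedly.
  From (x_1, y_1) = (127, 12): x_2 = 127·127 + 112·12·12 = 32257; y_2 = 127·12 + 12·127 = 3048.
Step 3: Verify x_2² - 112·y_2² = 1040514049 - 1040514048 = 1 (should be 1). ✓

(x_1, y_1) = (127, 12); (x_2, y_2) = (32257, 3048).


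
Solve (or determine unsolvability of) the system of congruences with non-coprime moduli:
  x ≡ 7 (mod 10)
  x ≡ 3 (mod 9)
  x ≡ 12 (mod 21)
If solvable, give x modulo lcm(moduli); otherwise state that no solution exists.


Moduli 10, 9, 21 are not pairwise coprime, so CRT works modulo lcm(m_i) when all pairwise compatibility conditions hold.
Pairwise compatibility: gcd(m_i, m_j) must divide a_i - a_j for every pair.
Merge one congruence at a time:
  Start: x ≡ 7 (mod 10).
  Combine with x ≡ 3 (mod 9): gcd(10, 9) = 1; 3 - 7 = -4, which IS divisible by 1, so compatible.
    Write x = 7 + 10·t and substitute into x ≡ 3 (mod 9): 10·t ≡ 3 − 7 = -4 (mod 9).
    Reduce coefficients mod 9: 1·t ≡ 5 (mod 9).
    So t ≡ 5 (mod 9).
    Then x = 7 + 10·5 = 57, valid modulo lcm(10, 9) = 90: x ≡ 57 (mod 90).
  Combine with x ≡ 12 (mod 21): gcd(90, 21) = 3; 12 - 57 = -45, which IS divisible by 3, so compatible.
    Write x = 57 + 90·t and substitute into x ≡ 12 (mod 21): 90·t ≡ 12 − 57 = -45 (mod 21).
    Divide the congruence (and modulus) by g = 3: 30·t ≡ -15 (mod 7).
    Reduce coefficients mod 7: 2·t ≡ 6 (mod 7).
    The inverse of 2 mod 7 is 4 (since 2·4 = 8 = 1·7 + 1), so t ≡ 4·6 = 24 ≡ 3 (mod 7).
    Then x = 57 + 90·3 = 327, valid modulo lcm(90, 21) = 630: x ≡ 327 (mod 630).
Verify: 327 mod 10 = 7, 327 mod 9 = 3, 327 mod 21 = 12.

x ≡ 327 (mod 630).
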